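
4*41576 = 166304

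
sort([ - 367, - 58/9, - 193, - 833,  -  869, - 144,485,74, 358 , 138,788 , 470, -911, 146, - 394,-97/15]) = [-911  , - 869, - 833, - 394,-367, - 193,  -  144, - 97/15,  -  58/9,  74,138 , 146 , 358, 470,485,788] 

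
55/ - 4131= - 55/4131 =- 0.01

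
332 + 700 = 1032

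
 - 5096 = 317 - 5413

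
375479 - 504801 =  - 129322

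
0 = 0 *75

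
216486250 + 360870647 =577356897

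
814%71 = 33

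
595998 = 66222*9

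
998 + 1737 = 2735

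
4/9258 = 2/4629 = 0.00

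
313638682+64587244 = 378225926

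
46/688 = 23/344= 0.07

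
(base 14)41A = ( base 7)2233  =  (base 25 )178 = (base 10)808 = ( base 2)1100101000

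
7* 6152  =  43064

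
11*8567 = 94237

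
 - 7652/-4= 1913/1 = 1913.00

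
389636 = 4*97409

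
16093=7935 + 8158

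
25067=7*3581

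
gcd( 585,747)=9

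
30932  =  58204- 27272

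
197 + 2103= 2300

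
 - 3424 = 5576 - 9000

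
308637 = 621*497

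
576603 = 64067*9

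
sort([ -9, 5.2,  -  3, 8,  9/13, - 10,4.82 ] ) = [ - 10, - 9,- 3,9/13, 4.82,5.2,8] 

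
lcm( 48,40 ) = 240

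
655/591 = 1 +64/591 = 1.11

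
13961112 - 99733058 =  - 85771946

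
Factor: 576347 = 157^1*3671^1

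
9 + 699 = 708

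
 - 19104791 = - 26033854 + 6929063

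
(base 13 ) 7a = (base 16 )65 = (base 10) 101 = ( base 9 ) 122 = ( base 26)3n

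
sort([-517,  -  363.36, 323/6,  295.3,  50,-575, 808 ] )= [-575, -517,-363.36, 50, 323/6 , 295.3,  808] 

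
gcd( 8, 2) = 2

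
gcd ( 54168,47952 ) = 888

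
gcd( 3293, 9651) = 1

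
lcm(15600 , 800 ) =31200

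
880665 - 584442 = 296223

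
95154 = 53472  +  41682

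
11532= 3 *3844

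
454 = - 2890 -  -3344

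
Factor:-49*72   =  -3528 = - 2^3*3^2*7^2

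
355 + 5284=5639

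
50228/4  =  12557= 12557.00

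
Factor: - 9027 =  - 3^2*17^1*59^1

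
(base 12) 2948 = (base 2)1001011001000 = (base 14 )1a76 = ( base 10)4808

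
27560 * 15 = 413400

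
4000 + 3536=7536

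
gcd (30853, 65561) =1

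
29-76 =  - 47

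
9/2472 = 3/824 = 0.00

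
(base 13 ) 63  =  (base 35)2b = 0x51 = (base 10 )81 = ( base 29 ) 2n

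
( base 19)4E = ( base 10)90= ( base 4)1122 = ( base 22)42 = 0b1011010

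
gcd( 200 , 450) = 50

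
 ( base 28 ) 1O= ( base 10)52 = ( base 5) 202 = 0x34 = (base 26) 20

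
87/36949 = 87/36949 = 0.00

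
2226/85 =2226/85 = 26.19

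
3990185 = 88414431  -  84424246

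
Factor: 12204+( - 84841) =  - 72637= - 19^1*3823^1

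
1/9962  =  1/9962 = 0.00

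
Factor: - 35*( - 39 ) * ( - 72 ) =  - 2^3*3^3*5^1*7^1*13^1 = -98280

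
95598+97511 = 193109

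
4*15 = 60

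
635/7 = 90+5/7 = 90.71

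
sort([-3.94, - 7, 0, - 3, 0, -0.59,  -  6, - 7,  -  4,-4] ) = [ - 7 , - 7, - 6 ,  -  4, - 4, - 3.94,-3, - 0.59,  0, 0] 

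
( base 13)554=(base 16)392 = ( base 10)914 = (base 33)rn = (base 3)1020212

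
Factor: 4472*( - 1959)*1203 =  - 2^3*3^2  *  13^1*43^1 * 401^1*653^1 = - 10539059544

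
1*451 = 451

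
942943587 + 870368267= 1813311854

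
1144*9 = 10296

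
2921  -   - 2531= 5452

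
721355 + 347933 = 1069288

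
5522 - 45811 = -40289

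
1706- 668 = 1038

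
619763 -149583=470180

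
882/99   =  98/11 = 8.91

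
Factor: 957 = 3^1*11^1*29^1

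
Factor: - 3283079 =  - 3283079^1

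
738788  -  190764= 548024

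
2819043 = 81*34803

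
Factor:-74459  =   - 7^1*11^1*967^1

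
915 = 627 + 288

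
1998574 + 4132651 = 6131225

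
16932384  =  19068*888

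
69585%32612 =4361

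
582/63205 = 582/63205 = 0.01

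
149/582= 149/582 = 0.26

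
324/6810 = 54/1135=0.05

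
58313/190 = 58313/190=306.91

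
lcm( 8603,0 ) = 0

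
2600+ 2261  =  4861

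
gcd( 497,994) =497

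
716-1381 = - 665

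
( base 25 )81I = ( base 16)13B3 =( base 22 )a95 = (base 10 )5043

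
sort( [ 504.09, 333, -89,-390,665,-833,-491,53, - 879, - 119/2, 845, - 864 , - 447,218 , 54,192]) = [ - 879 ,-864,  -  833, - 491 , - 447, - 390, - 89, - 119/2, 53,54,192 , 218,333,504.09,665,845]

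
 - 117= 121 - 238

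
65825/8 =8228 + 1/8 = 8228.12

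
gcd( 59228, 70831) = 1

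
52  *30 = 1560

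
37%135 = 37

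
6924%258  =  216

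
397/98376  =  397/98376 = 0.00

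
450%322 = 128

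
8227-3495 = 4732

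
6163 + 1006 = 7169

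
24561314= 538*45653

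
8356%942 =820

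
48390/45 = 3226/3 = 1075.33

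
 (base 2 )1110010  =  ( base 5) 424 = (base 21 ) 59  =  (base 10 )114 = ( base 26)4a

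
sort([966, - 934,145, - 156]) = [  -  934, - 156,145, 966]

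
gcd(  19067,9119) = 829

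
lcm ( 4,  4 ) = 4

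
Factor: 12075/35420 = 2^( - 2) * 3^1 * 5^1 * 11^ ( - 1)=15/44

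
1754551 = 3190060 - 1435509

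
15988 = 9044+6944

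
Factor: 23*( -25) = -5^2*23^1  =  -575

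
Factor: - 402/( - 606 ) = 67/101=67^1*  101^ ( - 1) 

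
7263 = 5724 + 1539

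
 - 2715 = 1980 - 4695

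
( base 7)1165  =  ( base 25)he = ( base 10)439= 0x1B7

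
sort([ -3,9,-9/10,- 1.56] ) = [ - 3, - 1.56, - 9/10,9]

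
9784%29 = 11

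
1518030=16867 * 90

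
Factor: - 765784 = -2^3*95723^1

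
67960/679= 67960/679 = 100.09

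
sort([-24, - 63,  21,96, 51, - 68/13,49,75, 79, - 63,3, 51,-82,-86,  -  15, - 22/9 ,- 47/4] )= [ - 86, - 82, - 63, -63, - 24, -15,-47/4 , - 68/13,-22/9 , 3, 21,49,  51, 51, 75,  79,96]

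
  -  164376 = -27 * 6088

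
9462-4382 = 5080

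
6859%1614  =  403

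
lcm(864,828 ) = 19872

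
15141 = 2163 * 7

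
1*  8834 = 8834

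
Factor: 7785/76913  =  3^2 * 5^1*173^1*76913^( - 1)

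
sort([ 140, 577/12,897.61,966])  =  [ 577/12, 140,  897.61,966]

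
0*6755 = 0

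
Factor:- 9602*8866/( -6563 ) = 2^2*11^1*13^1*31^1*4801^1 *6563^( - 1) = 85131332/6563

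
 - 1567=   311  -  1878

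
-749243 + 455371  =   - 293872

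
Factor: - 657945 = -3^2*5^1*14621^1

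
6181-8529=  - 2348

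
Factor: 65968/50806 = 2^3  *31^1*191^( - 1) =248/191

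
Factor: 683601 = 3^1*19^1*67^1*179^1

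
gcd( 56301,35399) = 7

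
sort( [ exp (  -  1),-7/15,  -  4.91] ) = [-4.91, - 7/15, exp( - 1 ) ] 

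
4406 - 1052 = 3354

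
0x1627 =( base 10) 5671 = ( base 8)13047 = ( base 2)1011000100111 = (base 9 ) 7701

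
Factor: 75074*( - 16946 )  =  -1272204004 = - 2^2*37^1 * 229^1*37537^1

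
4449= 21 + 4428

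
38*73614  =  2797332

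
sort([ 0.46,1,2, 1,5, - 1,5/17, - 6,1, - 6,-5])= [ - 6, - 6, -5,  -  1, 5/17,0.46,1, 1,  1 , 2,5] 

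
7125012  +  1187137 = 8312149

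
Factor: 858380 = 2^2*5^1*167^1 * 257^1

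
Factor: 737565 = 3^1*5^1  *  49171^1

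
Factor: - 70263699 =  - 3^1*11^1 * 2129203^1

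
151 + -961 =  - 810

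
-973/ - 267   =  973/267= 3.64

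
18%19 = 18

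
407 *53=21571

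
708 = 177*4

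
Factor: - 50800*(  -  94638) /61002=2^4*3^( - 1 )*5^2*127^1*3389^( - 1 )*15773^1 = 801268400/10167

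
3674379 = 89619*41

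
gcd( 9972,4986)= 4986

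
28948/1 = 28948 = 28948.00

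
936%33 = 12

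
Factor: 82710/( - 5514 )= -3^1  *  5^1 = -15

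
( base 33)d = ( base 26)D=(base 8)15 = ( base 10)13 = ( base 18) d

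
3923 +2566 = 6489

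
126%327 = 126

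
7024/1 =7024 = 7024.00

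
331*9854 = 3261674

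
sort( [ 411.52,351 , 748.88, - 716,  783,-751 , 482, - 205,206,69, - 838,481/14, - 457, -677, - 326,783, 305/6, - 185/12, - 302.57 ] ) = [ - 838,  -  751, - 716,-677, - 457, - 326, - 302.57, - 205, - 185/12,481/14, 305/6, 69,206,351, 411.52,  482,748.88,783, 783]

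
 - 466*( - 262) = 122092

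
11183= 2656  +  8527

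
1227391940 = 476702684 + 750689256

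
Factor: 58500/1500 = 3^1*13^1 = 39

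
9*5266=47394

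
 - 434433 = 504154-938587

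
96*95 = 9120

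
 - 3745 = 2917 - 6662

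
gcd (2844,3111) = 3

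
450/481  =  450/481 =0.94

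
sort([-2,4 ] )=[ - 2, 4 ]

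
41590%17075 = 7440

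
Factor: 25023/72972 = 8341/24324 = 2^( - 2)*3^( - 1)*19^1 * 439^1*2027^( - 1 ) 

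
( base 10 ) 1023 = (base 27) 1AO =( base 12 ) 713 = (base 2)1111111111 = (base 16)3FF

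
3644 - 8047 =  - 4403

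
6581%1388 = 1029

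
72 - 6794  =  -6722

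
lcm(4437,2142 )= 62118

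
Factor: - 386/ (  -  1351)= 2/7 = 2^1 *7^(-1) 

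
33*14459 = 477147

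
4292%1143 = 863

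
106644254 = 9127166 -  - 97517088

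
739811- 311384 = 428427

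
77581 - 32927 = 44654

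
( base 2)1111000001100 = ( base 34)6m8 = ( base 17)19a8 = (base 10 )7692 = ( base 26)B9M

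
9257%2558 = 1583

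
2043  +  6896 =8939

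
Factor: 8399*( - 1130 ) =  -2^1 * 5^1*37^1*113^1 * 227^1 = - 9490870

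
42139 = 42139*1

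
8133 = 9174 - 1041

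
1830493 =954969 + 875524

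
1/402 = 1/402= 0.00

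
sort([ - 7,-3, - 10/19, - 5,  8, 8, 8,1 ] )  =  [ - 7, - 5 , - 3,-10/19, 1  ,  8,8, 8]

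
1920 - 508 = 1412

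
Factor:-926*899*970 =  - 807499780=-2^2 * 5^1*29^1*31^1 * 97^1*463^1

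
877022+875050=1752072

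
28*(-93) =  - 2604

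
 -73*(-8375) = 611375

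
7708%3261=1186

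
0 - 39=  -39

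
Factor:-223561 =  - 13^1*29^1*593^1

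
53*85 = 4505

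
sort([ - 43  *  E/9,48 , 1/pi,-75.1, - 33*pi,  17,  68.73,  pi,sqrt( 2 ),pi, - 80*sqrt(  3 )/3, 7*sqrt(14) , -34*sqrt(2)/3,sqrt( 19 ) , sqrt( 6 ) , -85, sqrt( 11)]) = [ - 33*pi, -85, - 75.1, - 80 * sqrt(3)/3 , - 34*sqrt(2)/3, - 43*E/9 , 1/pi,sqrt( 2), sqrt(6),pi,pi,  sqrt(11 ), sqrt (19), 17 , 7* sqrt(14),48,68.73] 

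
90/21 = 4 + 2/7 = 4.29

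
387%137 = 113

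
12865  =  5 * 2573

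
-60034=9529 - 69563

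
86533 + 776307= 862840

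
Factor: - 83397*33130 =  - 2^1 * 3^1 * 5^1*3313^1*27799^1 = - 2762942610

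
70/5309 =70/5309 = 0.01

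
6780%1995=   795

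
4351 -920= 3431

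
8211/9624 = 2737/3208 = 0.85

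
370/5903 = 370/5903 = 0.06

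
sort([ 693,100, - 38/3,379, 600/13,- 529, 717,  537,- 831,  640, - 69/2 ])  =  [- 831,-529, - 69/2,  -  38/3,600/13,100,  379,  537,640,  693, 717]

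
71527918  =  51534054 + 19993864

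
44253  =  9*4917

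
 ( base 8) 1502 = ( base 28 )11M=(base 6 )3510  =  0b1101000010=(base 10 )834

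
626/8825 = 626/8825 = 0.07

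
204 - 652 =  - 448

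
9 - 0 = 9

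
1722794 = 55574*31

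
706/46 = 15 + 8/23 = 15.35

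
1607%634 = 339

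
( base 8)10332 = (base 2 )1000011011010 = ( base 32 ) 46q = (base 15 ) 1429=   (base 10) 4314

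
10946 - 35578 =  - 24632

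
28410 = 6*4735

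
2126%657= 155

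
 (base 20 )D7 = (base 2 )100001011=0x10B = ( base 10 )267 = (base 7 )531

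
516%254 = 8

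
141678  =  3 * 47226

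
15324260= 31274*490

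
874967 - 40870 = 834097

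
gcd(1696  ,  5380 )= 4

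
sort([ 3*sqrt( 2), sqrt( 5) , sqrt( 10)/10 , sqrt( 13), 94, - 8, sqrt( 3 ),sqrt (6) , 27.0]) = [ - 8 , sqrt(10)/10, sqrt( 3 ), sqrt( 5 ),sqrt(6), sqrt (13), 3*sqrt (2 ), 27.0, 94]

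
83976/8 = 10497 = 10497.00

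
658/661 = 658/661 = 1.00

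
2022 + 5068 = 7090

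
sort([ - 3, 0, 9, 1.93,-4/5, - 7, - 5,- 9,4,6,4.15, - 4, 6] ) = [ - 9, - 7 , - 5, - 4,  -  3, - 4/5, 0, 1.93,4,4.15, 6,6,9] 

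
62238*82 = 5103516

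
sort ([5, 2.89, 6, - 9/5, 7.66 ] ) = [- 9/5,  2.89, 5, 6,7.66]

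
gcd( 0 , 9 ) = 9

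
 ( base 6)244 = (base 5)400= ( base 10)100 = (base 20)50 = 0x64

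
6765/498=13 + 97/166 = 13.58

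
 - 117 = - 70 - 47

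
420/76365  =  28/5091  =  0.01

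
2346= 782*3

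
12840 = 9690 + 3150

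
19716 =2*9858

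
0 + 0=0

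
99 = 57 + 42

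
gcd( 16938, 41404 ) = 1882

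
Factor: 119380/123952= 235/244 = 2^( - 2)* 5^1*47^1*61^( - 1 )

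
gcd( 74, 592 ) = 74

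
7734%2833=2068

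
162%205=162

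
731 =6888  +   - 6157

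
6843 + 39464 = 46307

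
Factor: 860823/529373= 909/559 = 3^2*13^( - 1 )*43^(-1)*101^1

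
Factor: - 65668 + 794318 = 2^1*5^2*13^1*19^1*59^1  =  728650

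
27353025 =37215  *735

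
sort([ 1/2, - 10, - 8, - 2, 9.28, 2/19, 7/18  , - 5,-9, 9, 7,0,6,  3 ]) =[-10,- 9, - 8 , - 5,-2, 0,2/19, 7/18, 1/2 , 3,6, 7, 9, 9.28] 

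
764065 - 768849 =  -4784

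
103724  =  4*25931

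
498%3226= 498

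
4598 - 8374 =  - 3776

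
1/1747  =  1/1747 = 0.00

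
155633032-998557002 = - 842923970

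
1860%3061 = 1860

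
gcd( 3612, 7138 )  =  86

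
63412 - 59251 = 4161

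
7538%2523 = 2492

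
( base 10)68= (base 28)2c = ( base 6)152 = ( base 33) 22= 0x44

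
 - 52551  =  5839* (-9) 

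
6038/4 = 1509 + 1/2 = 1509.50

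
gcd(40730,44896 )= 2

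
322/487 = 322/487  =  0.66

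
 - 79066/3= - 26356 + 2/3 = -26355.33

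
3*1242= 3726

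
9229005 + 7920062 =17149067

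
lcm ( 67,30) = 2010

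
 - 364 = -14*26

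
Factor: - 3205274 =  - 2^1*1602637^1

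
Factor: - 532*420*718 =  - 160429920 = - 2^5*3^1*5^1*7^2*19^1*359^1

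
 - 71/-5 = 14 + 1/5 = 14.20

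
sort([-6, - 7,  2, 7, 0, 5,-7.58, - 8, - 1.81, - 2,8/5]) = [ - 8, - 7.58, - 7, - 6,  -  2, - 1.81,0,8/5,2, 5, 7]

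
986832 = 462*2136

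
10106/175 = 10106/175 = 57.75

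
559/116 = 4 + 95/116=4.82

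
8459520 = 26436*320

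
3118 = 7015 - 3897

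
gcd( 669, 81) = 3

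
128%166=128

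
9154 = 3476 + 5678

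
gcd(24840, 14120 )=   40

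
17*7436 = 126412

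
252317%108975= 34367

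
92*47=4324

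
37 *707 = 26159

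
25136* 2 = 50272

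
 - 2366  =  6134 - 8500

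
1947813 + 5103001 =7050814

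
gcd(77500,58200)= 100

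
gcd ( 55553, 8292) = 1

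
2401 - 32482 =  - 30081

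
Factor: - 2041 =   -  13^1 * 157^1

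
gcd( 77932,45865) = 1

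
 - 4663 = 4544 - 9207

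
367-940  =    -  573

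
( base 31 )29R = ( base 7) 6332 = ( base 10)2228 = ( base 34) 1VI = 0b100010110100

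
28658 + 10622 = 39280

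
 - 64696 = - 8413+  - 56283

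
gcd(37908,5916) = 12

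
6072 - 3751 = 2321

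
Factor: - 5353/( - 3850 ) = 2^( - 1 )*5^(-2)*7^ ( - 1 )*11^( - 1 )*53^1*101^1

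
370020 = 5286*70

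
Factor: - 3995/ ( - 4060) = 2^( - 2 )*7^(  -  1)*17^1*29^( - 1)*47^1 = 799/812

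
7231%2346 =193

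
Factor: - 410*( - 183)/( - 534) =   -  12505/89 = - 5^1*41^1 * 61^1*89^( - 1 ) 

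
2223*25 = 55575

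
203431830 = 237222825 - 33790995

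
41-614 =  -  573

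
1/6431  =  1/6431 = 0.00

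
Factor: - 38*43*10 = - 2^2*5^1*19^1 * 43^1  =  -16340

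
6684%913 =293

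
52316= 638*82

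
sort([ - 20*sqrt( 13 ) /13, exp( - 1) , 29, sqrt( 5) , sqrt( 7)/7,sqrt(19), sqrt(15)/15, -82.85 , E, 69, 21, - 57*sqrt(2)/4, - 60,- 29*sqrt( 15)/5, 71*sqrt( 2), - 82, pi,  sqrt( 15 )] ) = [ - 82.85,- 82, - 60, - 29*sqrt( 15)/5, - 57 * sqrt( 2 ) /4, - 20 * sqrt (13) /13, sqrt (15)/15, exp ( - 1), sqrt(  7)/7, sqrt(5), E,pi,  sqrt(15), sqrt(19 ),  21, 29,69, 71*sqrt( 2 ) ] 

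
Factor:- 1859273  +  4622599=2763326 = 2^1*863^1*1601^1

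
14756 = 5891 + 8865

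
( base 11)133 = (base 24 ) 6D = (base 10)157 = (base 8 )235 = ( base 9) 184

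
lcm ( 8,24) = 24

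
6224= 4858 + 1366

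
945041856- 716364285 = 228677571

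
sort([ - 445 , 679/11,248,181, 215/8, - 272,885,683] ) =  [ - 445,-272,215/8, 679/11,181, 248, 683,885] 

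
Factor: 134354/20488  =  2^(-2 )*11^1*13^( - 1)*31^1 = 341/52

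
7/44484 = 7/44484 = 0.00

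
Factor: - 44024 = -2^3*5503^1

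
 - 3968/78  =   - 1984/39 = - 50.87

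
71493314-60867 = 71432447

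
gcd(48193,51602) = 1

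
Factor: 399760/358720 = 2^( - 2 )*59^( - 1)*263^1=263/236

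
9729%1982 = 1801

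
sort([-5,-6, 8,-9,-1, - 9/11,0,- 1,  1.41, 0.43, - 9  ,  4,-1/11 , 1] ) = [ - 9,  -  9, -6, - 5, - 1 ,-1, - 9/11,  -  1/11,0, 0.43,1,1.41,4,8 ]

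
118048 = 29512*4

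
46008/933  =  49 + 97/311 = 49.31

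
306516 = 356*861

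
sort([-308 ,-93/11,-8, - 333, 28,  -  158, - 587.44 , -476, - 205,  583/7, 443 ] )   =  [-587.44,-476,-333, - 308, - 205, - 158, - 93/11, - 8, 28 , 583/7 , 443] 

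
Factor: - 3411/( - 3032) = 9/8 = 2^(-3)*3^2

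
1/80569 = 1/80569 = 0.00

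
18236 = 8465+9771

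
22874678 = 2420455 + 20454223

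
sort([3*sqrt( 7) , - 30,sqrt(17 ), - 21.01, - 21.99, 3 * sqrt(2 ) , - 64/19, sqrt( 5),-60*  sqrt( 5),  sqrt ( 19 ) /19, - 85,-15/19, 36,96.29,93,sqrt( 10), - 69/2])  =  [ - 60*sqrt(5) ,- 85, - 69/2, -30, - 21.99, - 21.01, - 64/19, - 15/19, sqrt(19 )/19, sqrt( 5 ), sqrt(10), sqrt( 17),  3 * sqrt(2), 3*sqrt (7 ), 36, 93, 96.29 ] 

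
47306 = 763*62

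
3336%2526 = 810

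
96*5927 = 568992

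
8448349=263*32123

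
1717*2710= 4653070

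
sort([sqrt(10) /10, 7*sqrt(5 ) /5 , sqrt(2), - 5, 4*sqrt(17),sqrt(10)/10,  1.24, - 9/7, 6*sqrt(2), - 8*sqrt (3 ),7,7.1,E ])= [-8*sqrt ( 3), - 5,-9/7,sqrt(10 ) /10, sqrt(10)/10,1.24,sqrt (2),E, 7*sqrt(5 ) /5,7,7.1,6*sqrt (2),4*sqrt( 17 )]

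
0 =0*1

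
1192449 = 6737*177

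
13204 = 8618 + 4586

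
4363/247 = 4363/247 = 17.66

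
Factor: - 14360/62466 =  - 2^2*3^ ( - 1)*5^1*29^( - 1 )  =  - 20/87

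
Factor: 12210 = 2^1*3^1 * 5^1*11^1*37^1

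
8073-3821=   4252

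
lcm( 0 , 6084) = 0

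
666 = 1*666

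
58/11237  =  58/11237 = 0.01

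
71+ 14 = 85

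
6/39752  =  3/19876 = 0.00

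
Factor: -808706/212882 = -107^1*3779^1 * 106441^( - 1) = - 404353/106441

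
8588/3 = 2862 + 2/3 = 2862.67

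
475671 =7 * 67953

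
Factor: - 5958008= - 2^3 * 7^2*15199^1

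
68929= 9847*7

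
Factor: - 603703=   -  233^1*2591^1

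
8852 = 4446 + 4406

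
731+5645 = 6376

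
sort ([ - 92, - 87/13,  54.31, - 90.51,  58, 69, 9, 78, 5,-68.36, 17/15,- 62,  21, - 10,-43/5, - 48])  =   [ - 92,-90.51, - 68.36,  -  62, - 48, - 10, - 43/5, - 87/13, 17/15, 5, 9,21,  54.31, 58, 69,78]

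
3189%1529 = 131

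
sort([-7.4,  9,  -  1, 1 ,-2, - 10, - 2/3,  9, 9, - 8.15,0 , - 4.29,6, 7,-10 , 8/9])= [ - 10, - 10, - 8.15, - 7.4, - 4.29, - 2,-1,-2/3,  0,8/9,  1,6,7, 9,  9, 9]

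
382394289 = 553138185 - 170743896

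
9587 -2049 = 7538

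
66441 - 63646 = 2795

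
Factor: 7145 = 5^1*1429^1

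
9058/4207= 2 + 92/601=2.15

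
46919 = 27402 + 19517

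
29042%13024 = 2994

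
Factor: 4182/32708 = 123/962 = 2^( - 1 )*3^1*13^(-1 )*37^( - 1 )*41^1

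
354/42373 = 354/42373 = 0.01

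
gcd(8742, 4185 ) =93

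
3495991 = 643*5437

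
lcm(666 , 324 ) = 11988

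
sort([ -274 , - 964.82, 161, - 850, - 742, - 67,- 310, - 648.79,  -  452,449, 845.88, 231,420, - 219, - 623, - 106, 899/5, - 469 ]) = [ - 964.82,-850,  -  742, - 648.79,-623, - 469, - 452, - 310, - 274, - 219 , - 106, - 67, 161, 899/5 , 231,420, 449, 845.88]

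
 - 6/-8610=1/1435 = 0.00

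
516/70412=129/17603= 0.01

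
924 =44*21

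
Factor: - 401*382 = - 2^1*191^1*401^1  =  -  153182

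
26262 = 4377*6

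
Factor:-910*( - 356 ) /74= 161980/37   =  2^2*5^1 * 7^1*13^1*37^( - 1 ) * 89^1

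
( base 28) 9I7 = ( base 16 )1D8F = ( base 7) 31030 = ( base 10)7567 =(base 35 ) 667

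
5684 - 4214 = 1470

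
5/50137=5/50137 = 0.00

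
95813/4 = 23953 + 1/4 = 23953.25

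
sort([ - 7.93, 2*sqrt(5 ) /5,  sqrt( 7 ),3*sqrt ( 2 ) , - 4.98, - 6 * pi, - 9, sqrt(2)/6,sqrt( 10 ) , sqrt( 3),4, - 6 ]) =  [-6*pi, - 9, -7.93 ,  -  6, - 4.98, sqrt( 2 )/6,2*sqrt( 5 )/5 , sqrt(3 ),  sqrt( 7), sqrt(10 ),  4,  3* sqrt ( 2 ) ] 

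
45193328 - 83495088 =-38301760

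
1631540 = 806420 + 825120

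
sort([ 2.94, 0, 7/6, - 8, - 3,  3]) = [  -  8, - 3, 0,  7/6, 2.94,3] 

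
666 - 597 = 69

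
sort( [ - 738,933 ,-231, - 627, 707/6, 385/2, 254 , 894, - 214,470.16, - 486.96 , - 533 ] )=[-738, - 627,- 533,-486.96, - 231,-214, 707/6,385/2,254, 470.16  ,  894, 933 ] 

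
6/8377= 6/8377 = 0.00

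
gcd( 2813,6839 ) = 1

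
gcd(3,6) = 3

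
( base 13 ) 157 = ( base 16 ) f1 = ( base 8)361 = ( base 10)241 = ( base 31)7O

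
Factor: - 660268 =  - 2^2*7^1 * 23581^1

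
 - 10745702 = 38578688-49324390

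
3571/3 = 1190 + 1/3=1190.33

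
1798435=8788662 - 6990227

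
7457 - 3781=3676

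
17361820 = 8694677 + 8667143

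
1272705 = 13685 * 93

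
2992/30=1496/15=99.73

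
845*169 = 142805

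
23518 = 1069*22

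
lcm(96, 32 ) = 96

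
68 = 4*17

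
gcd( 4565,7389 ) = 1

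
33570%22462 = 11108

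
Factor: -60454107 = -3^4*7^1*106621^1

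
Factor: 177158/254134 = 313/449=313^1*449^(-1)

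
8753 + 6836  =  15589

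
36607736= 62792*583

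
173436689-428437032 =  - 255000343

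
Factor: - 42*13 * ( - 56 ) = 30576= 2^4*3^1*7^2*13^1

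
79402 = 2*39701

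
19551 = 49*399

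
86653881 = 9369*9249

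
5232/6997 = 5232/6997  =  0.75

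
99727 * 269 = 26826563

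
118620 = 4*29655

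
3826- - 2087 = 5913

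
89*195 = 17355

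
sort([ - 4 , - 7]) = [ - 7, - 4 ]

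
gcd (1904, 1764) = 28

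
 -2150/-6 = 358 + 1/3 = 358.33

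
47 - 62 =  - 15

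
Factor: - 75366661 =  - 17^1 * 4433333^1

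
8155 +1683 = 9838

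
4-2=2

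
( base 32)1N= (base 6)131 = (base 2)110111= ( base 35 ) 1K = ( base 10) 55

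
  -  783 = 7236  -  8019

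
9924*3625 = 35974500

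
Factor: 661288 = 2^3*131^1*631^1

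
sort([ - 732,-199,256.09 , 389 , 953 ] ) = [ - 732, - 199, 256.09, 389, 953 ]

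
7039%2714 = 1611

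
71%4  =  3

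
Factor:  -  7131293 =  - 13^2*42197^1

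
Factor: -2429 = -7^1* 347^1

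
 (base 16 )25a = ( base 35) H7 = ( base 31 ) jd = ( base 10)602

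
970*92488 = 89713360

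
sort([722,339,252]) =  [ 252,339,722]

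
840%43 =23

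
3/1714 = 3/1714 = 0.00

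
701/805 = 701/805 =0.87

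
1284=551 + 733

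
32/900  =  8/225  =  0.04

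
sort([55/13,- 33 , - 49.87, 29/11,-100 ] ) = [ - 100, - 49.87,-33, 29/11, 55/13]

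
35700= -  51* (- 700 )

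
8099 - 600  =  7499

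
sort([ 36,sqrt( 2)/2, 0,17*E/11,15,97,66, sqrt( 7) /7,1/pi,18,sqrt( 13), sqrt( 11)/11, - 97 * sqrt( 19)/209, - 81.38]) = [ - 81.38, -97*sqrt( 19 )/209,0,sqrt( 11)/11,1/pi,  sqrt( 7 )/7,sqrt(2 ) /2, sqrt( 13),17*  E/11,15, 18,36,66,97] 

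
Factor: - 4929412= - 2^2*1232353^1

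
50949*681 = 34696269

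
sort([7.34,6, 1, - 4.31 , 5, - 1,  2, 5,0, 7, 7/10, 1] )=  [- 4.31, - 1, 0, 7/10 , 1, 1, 2, 5,  5,  6, 7, 7.34]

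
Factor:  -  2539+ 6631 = 2^2 * 3^1 *11^1*31^1 = 4092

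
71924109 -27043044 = 44881065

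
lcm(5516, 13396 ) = 93772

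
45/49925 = 9/9985 = 0.00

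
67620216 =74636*906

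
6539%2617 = 1305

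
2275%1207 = 1068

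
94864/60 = 23716/15 = 1581.07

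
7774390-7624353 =150037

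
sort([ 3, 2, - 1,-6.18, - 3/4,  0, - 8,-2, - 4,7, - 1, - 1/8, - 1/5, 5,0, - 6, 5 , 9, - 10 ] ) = [ - 10, - 8,  -  6.18,-6, - 4, - 2, - 1, - 1, - 3/4,-1/5, - 1/8, 0, 0,2,3,  5,  5, 7, 9]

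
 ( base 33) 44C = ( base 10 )4500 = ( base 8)10624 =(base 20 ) b50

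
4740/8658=790/1443=0.55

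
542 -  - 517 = 1059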